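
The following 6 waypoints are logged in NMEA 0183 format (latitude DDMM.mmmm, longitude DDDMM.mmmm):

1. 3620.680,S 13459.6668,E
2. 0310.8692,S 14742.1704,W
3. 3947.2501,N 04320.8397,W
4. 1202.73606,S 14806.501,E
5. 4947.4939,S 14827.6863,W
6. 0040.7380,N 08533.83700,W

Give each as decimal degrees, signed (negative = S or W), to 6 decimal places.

1. -36.344667, 134.994447
2. -3.181153, -147.702840
3. 39.787502, -43.347328
4. -12.045601, 148.108350
5. -49.791565, -148.461438
6. 0.678967, -85.563950

Point 1:
  Lat: split at 2 digits → 36° and 20.68′; 36 + 20.68/60 = 36.3446667
  hemisphere S, so the sign is −
  Lon: split at 3 digits → 134° and 59.6668′; 134 + 59.6668/60 = 134.9944467
  E ⇒ keep positive
Point 2:
  Lat: split at 2 digits → 03° and 10.8692′; 3 + 10.8692/60 = 3.1811533
  S ⇒ negate
  Longitude: split at 3 digits → 147° and 42.1704′; 147 + 42.1704/60 = 147.7028400
  hemisphere W, so the sign is −
Point 3:
  φ: split at 2 digits → 39° and 47.2501′; 39 + 47.2501/60 = 39.7875017
  N ⇒ keep positive
  Lon: split at 3 digits → 043° and 20.8397′; 43 + 20.8397/60 = 43.3473283
  W → negative
Point 4:
  Lat: degrees = first 2 digits = 12, minutes = 2.73606; 12 + 2.73606/60 = 12.0456010
  S ⇒ negate
  λ: degrees = first 3 digits = 148, minutes = 6.501; 148 + 6.501/60 = 148.1083500
  E → positive
Point 5:
  Latitude: split at 2 digits → 49° and 47.4939′; 49 + 47.4939/60 = 49.7915650
  hemisphere S, so the sign is −
  λ: split at 3 digits → 148° and 27.6863′; 148 + 27.6863/60 = 148.4614383
  W → negative
Point 6:
  Lat: degrees = first 2 digits = 0, minutes = 40.738; 0 + 40.738/60 = 0.6789667
  N ⇒ keep positive
  λ: split at 3 digits → 085° and 33.837′; 85 + 33.837/60 = 85.5639500
  hemisphere W, so the sign is −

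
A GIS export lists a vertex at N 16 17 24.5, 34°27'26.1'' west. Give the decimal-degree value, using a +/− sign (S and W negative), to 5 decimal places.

Latitude: 16 + 17/60 + 24.5/3600 = 16.290139
N → positive
λ: 27′ + 26.1″ = 27.43500′; 34 + 27.43500/60 = 34.457250
W → negative

16.29014, -34.45725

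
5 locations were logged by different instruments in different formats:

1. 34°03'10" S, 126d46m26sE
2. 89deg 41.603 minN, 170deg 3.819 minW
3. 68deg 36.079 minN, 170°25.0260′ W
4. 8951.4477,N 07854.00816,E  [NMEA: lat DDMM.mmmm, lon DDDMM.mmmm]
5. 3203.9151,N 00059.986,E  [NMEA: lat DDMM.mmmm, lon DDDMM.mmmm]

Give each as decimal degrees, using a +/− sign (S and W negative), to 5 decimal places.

1. -34.05278, 126.77389
2. 89.69338, -170.06365
3. 68.60132, -170.41710
4. 89.85746, 78.90014
5. 32.06525, 0.99977

Point 1:
  Latitude: 34 + 3/60 + 10/3600 = 34.052778
  hemisphere S, so the sign is −
  Longitude: 46′ + 26″ = 46.43333′; 126 + 46.43333/60 = 126.773889
  E → positive
Point 2:
  Latitude: 41.603′ = 0.693383°; total 89.693383
  N → positive
  Lon: 3.819′ = 0.063650°; total 170.063650
  hemisphere W, so the sign is −
Point 3:
  Latitude: 68 + 36.079/60 = 68.601317
  N → positive
  λ: 25.026′ = 0.417100°; total 170.417100
  hemisphere W, so the sign is −
Point 4:
  Latitude: split at 2 digits → 89° and 51.4477′; 89 + 51.4477/60 = 89.857462
  N ⇒ keep positive
  λ: split at 3 digits → 078° and 54.00816′; 78 + 54.00816/60 = 78.900136
  E → positive
Point 5:
  Latitude: split at 2 digits → 32° and 3.9151′; 32 + 3.9151/60 = 32.065252
  N → positive
  λ: degrees = first 3 digits = 0, minutes = 59.986; 0 + 59.986/60 = 0.999767
  E ⇒ keep positive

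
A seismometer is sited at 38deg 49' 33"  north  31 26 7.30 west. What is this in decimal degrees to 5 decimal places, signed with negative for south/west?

38.82583, -31.43536

Latitude: 38° + 49/60 + 33/3600 = 38 + 0.816667 + 0.009167 = 38.825833
N → positive
Longitude: 31 + 26/60 + 7.3/3600 = 31.435361
W ⇒ negate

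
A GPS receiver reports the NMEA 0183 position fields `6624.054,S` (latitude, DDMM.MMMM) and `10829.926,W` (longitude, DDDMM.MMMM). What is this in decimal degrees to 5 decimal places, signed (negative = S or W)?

Latitude: split at 2 digits → 66° and 24.054′; 66 + 24.054/60 = 66.400900
S → negative
λ: degrees = first 3 digits = 108, minutes = 29.926; 108 + 29.926/60 = 108.498767
W ⇒ negate

-66.40090, -108.49877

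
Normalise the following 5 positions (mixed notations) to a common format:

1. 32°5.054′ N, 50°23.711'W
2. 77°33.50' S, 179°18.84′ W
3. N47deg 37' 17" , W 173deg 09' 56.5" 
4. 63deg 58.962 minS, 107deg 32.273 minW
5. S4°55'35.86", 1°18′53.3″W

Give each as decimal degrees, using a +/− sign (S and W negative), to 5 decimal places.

Point 1:
  φ: 32 + 5.054/60 = 32.084233
  N → positive
  Longitude: 23.711′ = 0.395183°; total 50.395183
  W → negative
Point 2:
  Latitude: 77 + 33.5/60 = 77.558333
  S ⇒ negate
  λ: 179 + 18.84/60 = 179.314000
  W ⇒ negate
Point 3:
  φ: 47 + 37/60 + 17/3600 = 47.621389
  N → positive
  Longitude: 9′ + 56.5″ = 9.94167′; 173 + 9.94167/60 = 173.165694
  W → negative
Point 4:
  Latitude: 58.962′ = 0.982700°; total 63.982700
  S → negative
  λ: 32.273′ = 0.537883°; total 107.537883
  W ⇒ negate
Point 5:
  Latitude: 4° + 55/60 + 35.86/3600 = 4 + 0.916667 + 0.009961 = 4.926628
  S ⇒ negate
  Longitude: 18′ + 53.3″ = 18.88833′; 1 + 18.88833/60 = 1.314806
  hemisphere W, so the sign is −

1. 32.08423, -50.39518
2. -77.55833, -179.31400
3. 47.62139, -173.16569
4. -63.98270, -107.53788
5. -4.92663, -1.31481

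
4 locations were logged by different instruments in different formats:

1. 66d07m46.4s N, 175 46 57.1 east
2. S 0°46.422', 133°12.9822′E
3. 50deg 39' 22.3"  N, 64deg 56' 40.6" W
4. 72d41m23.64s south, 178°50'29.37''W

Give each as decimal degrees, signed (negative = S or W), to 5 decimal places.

1. 66.12956, 175.78253
2. -0.77370, 133.21637
3. 50.65619, -64.94461
4. -72.68990, -178.84149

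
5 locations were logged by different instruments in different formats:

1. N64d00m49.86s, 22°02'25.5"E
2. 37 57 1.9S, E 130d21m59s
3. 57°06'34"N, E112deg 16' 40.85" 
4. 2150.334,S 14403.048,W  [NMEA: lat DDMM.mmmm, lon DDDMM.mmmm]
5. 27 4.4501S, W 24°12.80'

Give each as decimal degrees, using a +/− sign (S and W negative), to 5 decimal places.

Point 1:
  Latitude: 64° + 0/60 + 49.86/3600 = 64 + 0.000000 + 0.013850 = 64.013850
  N → positive
  Longitude: 22 + 2/60 + 25.5/3600 = 22.040417
  E → positive
Point 2:
  φ: 37° + 57/60 + 1.9/3600 = 37 + 0.950000 + 0.000528 = 37.950528
  S → negative
  Longitude: 21′ + 59″ = 21.98333′; 130 + 21.98333/60 = 130.366389
  E → positive
Point 3:
  Lat: 57° + 6/60 + 34/3600 = 57 + 0.100000 + 0.009444 = 57.109444
  N → positive
  λ: 112 + 16/60 + 40.85/3600 = 112.278014
  E ⇒ keep positive
Point 4:
  φ: split at 2 digits → 21° and 50.334′; 21 + 50.334/60 = 21.838900
  S → negative
  Longitude: degrees = first 3 digits = 144, minutes = 3.048; 144 + 3.048/60 = 144.050800
  hemisphere W, so the sign is −
Point 5:
  Lat: 4.4501′ = 0.074168°; total 27.074168
  S → negative
  Lon: 12.8′ = 0.213333°; total 24.213333
  W → negative

1. 64.01385, 22.04042
2. -37.95053, 130.36639
3. 57.10944, 112.27801
4. -21.83890, -144.05080
5. -27.07417, -24.21333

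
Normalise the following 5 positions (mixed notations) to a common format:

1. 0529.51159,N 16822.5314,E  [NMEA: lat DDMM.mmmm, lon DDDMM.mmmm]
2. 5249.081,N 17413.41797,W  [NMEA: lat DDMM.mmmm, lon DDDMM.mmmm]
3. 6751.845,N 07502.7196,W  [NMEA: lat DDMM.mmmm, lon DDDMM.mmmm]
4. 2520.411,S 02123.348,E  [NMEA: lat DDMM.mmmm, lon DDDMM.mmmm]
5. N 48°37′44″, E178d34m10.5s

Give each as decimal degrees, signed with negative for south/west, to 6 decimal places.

Point 1:
  Lat: degrees = first 2 digits = 5, minutes = 29.51159; 5 + 29.51159/60 = 5.4918598
  N ⇒ keep positive
  Longitude: degrees = first 3 digits = 168, minutes = 22.5314; 168 + 22.5314/60 = 168.3755233
  E → positive
Point 2:
  Latitude: split at 2 digits → 52° and 49.081′; 52 + 49.081/60 = 52.8180167
  N ⇒ keep positive
  Longitude: degrees = first 3 digits = 174, minutes = 13.41797; 174 + 13.41797/60 = 174.2236328
  W → negative
Point 3:
  Latitude: degrees = first 2 digits = 67, minutes = 51.845; 67 + 51.845/60 = 67.8640833
  N ⇒ keep positive
  Lon: degrees = first 3 digits = 75, minutes = 2.7196; 75 + 2.7196/60 = 75.0453267
  hemisphere W, so the sign is −
Point 4:
  φ: degrees = first 2 digits = 25, minutes = 20.411; 25 + 20.411/60 = 25.3401833
  S ⇒ negate
  λ: degrees = first 3 digits = 21, minutes = 23.348; 21 + 23.348/60 = 21.3891333
  E → positive
Point 5:
  φ: 37′ + 44″ = 37.73333′; 48 + 37.73333/60 = 48.6288889
  N ⇒ keep positive
  λ: 178 + 34/60 + 10.5/3600 = 178.5695833
  E → positive

1. 5.491860, 168.375523
2. 52.818017, -174.223633
3. 67.864083, -75.045327
4. -25.340183, 21.389133
5. 48.628889, 178.569583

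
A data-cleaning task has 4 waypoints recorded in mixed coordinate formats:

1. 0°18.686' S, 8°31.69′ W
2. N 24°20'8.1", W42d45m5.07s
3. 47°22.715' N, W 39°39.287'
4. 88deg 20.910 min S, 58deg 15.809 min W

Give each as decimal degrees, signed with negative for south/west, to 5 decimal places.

1. -0.31143, -8.52817
2. 24.33558, -42.75141
3. 47.37858, -39.65478
4. -88.34850, -58.26348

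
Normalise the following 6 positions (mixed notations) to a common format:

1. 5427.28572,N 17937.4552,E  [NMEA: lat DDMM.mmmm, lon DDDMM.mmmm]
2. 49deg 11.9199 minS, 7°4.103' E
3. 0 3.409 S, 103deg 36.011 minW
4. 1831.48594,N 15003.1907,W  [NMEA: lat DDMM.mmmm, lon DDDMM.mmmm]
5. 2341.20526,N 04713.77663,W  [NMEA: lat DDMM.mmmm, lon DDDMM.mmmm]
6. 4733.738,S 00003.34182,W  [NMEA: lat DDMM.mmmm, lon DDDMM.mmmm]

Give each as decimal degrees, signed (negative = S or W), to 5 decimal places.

Point 1:
  Latitude: split at 2 digits → 54° and 27.28572′; 54 + 27.28572/60 = 54.454762
  N → positive
  λ: degrees = first 3 digits = 179, minutes = 37.4552; 179 + 37.4552/60 = 179.624253
  E ⇒ keep positive
Point 2:
  Lat: 49 + 11.9199/60 = 49.198665
  S ⇒ negate
  λ: 7 + 4.103/60 = 7.068383
  E → positive
Point 3:
  Lat: 0 + 3.409/60 = 0.056817
  hemisphere S, so the sign is −
  Longitude: 36.011′ = 0.600183°; total 103.600183
  hemisphere W, so the sign is −
Point 4:
  Latitude: degrees = first 2 digits = 18, minutes = 31.48594; 18 + 31.48594/60 = 18.524766
  N ⇒ keep positive
  Lon: split at 3 digits → 150° and 3.1907′; 150 + 3.1907/60 = 150.053178
  hemisphere W, so the sign is −
Point 5:
  Lat: degrees = first 2 digits = 23, minutes = 41.20526; 23 + 41.20526/60 = 23.686754
  N → positive
  Lon: degrees = first 3 digits = 47, minutes = 13.77663; 47 + 13.77663/60 = 47.229611
  W → negative
Point 6:
  Latitude: degrees = first 2 digits = 47, minutes = 33.738; 47 + 33.738/60 = 47.562300
  hemisphere S, so the sign is −
  Lon: split at 3 digits → 000° and 3.34182′; 0 + 3.34182/60 = 0.055697
  hemisphere W, so the sign is −

1. 54.45476, 179.62425
2. -49.19867, 7.06838
3. -0.05682, -103.60018
4. 18.52477, -150.05318
5. 23.68675, -47.22961
6. -47.56230, -0.05570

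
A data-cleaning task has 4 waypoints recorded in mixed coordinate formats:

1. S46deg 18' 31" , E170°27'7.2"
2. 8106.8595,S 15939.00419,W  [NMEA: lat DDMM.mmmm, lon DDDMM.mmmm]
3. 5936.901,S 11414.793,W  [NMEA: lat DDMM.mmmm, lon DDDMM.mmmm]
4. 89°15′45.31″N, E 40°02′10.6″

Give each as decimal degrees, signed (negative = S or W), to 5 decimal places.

Point 1:
  Lat: 46° + 18/60 + 31/3600 = 46 + 0.300000 + 0.008611 = 46.308611
  hemisphere S, so the sign is −
  Lon: 170 + 27/60 + 7.2/3600 = 170.452000
  E → positive
Point 2:
  φ: degrees = first 2 digits = 81, minutes = 6.8595; 81 + 6.8595/60 = 81.114325
  S ⇒ negate
  λ: split at 3 digits → 159° and 39.00419′; 159 + 39.00419/60 = 159.650070
  hemisphere W, so the sign is −
Point 3:
  Lat: degrees = first 2 digits = 59, minutes = 36.901; 59 + 36.901/60 = 59.615017
  hemisphere S, so the sign is −
  Longitude: split at 3 digits → 114° and 14.793′; 114 + 14.793/60 = 114.246550
  hemisphere W, so the sign is −
Point 4:
  φ: 89 + 15/60 + 45.31/3600 = 89.262586
  N ⇒ keep positive
  λ: 2′ + 10.6″ = 2.17667′; 40 + 2.17667/60 = 40.036278
  E → positive

1. -46.30861, 170.45200
2. -81.11433, -159.65007
3. -59.61502, -114.24655
4. 89.26259, 40.03628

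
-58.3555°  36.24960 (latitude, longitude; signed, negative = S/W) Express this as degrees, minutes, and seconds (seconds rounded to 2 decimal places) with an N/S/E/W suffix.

Latitude is negative → S; |value| = 58.355500
φ: whole degrees 58; 21.33000′ → 21′ and 19.8000″
Longitude: whole degrees 36; 14.97600′ → 14′ and 58.5600″

58°21′19.80″ S, 36°14′58.56″ E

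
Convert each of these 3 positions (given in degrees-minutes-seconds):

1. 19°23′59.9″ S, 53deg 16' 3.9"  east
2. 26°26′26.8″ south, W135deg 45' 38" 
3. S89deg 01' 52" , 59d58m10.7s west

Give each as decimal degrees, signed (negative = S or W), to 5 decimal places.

Point 1:
  Lat: 19 + 23/60 + 59.9/3600 = 19.399972
  S → negative
  λ: 53 + 16/60 + 3.9/3600 = 53.267750
  E → positive
Point 2:
  φ: 26° + 26/60 + 26.8/3600 = 26 + 0.433333 + 0.007444 = 26.440778
  S → negative
  λ: 135° + 45/60 + 38/3600 = 135 + 0.750000 + 0.010556 = 135.760556
  W ⇒ negate
Point 3:
  φ: 1′ + 52″ = 1.86667′; 89 + 1.86667/60 = 89.031111
  S → negative
  λ: 58′ + 10.7″ = 58.17833′; 59 + 58.17833/60 = 59.969639
  W ⇒ negate

1. -19.39997, 53.26775
2. -26.44078, -135.76056
3. -89.03111, -59.96964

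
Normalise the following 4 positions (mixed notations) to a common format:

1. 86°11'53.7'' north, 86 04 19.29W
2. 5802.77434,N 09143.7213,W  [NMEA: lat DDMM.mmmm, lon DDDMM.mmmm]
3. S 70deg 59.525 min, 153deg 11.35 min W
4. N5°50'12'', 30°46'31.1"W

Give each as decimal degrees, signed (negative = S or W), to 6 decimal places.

1. 86.198250, -86.072025
2. 58.046239, -91.728688
3. -70.992083, -153.189167
4. 5.836667, -30.775306

Point 1:
  Latitude: 86 + 11/60 + 53.7/3600 = 86.1982500
  N → positive
  λ: 86 + 4/60 + 19.29/3600 = 86.0720250
  W ⇒ negate
Point 2:
  φ: split at 2 digits → 58° and 2.77434′; 58 + 2.77434/60 = 58.0462390
  N → positive
  Lon: split at 3 digits → 091° and 43.7213′; 91 + 43.7213/60 = 91.7286883
  W → negative
Point 3:
  Lat: 70 + 59.525/60 = 70.9920833
  S ⇒ negate
  Longitude: 153 + 11.35/60 = 153.1891667
  W → negative
Point 4:
  φ: 5 + 50/60 + 12/3600 = 5.8366667
  N → positive
  λ: 46′ + 31.1″ = 46.51833′; 30 + 46.51833/60 = 30.7753056
  W ⇒ negate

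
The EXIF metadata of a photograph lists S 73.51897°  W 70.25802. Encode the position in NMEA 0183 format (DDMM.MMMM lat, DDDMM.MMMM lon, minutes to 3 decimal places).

Latitude: 73° + 0.518970 × 60 = 73° 31.13820′
λ: fractional part 0.258020 → 15.48120 minutes

7331.138,S / 07015.481,W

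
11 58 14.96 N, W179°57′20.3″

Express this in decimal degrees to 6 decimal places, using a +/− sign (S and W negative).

Lat: 11° + 58/60 + 14.96/3600 = 11 + 0.966667 + 0.004156 = 11.9708222
N ⇒ keep positive
Longitude: 179° + 57/60 + 20.3/3600 = 179 + 0.950000 + 0.005639 = 179.9556389
hemisphere W, so the sign is −

11.970822, -179.955639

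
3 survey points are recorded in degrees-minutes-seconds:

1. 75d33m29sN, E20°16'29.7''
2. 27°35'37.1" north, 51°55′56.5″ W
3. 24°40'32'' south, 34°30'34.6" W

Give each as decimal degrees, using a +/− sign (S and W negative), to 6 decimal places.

1. 75.558056, 20.274917
2. 27.593639, -51.932361
3. -24.675556, -34.509611

Point 1:
  φ: 75° + 33/60 + 29/3600 = 75 + 0.550000 + 0.008056 = 75.5580556
  N → positive
  Longitude: 16′ + 29.7″ = 16.49500′; 20 + 16.49500/60 = 20.2749167
  E ⇒ keep positive
Point 2:
  φ: 27° + 35/60 + 37.1/3600 = 27 + 0.583333 + 0.010306 = 27.5936389
  N ⇒ keep positive
  Lon: 51 + 55/60 + 56.5/3600 = 51.9323611
  W → negative
Point 3:
  φ: 40′ + 32″ = 40.53333′; 24 + 40.53333/60 = 24.6755556
  hemisphere S, so the sign is −
  λ: 30′ + 34.6″ = 30.57667′; 34 + 30.57667/60 = 34.5096111
  W ⇒ negate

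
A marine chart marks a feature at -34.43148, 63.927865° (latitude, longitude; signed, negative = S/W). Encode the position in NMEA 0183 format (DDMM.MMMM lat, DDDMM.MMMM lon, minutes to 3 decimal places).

3425.889,S / 06355.672,E

Latitude is negative → S; |value| = 34.431480
Lat: fractional part 0.431480 → 25.88880 minutes
Longitude: fractional part 0.927865 → 55.67190 minutes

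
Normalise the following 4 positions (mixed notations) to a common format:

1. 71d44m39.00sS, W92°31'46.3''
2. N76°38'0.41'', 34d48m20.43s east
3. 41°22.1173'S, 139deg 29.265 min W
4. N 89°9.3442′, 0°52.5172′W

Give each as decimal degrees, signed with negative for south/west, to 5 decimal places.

Point 1:
  Lat: 71 + 44/60 + 39/3600 = 71.744167
  S ⇒ negate
  λ: 31′ + 46.3″ = 31.77167′; 92 + 31.77167/60 = 92.529528
  hemisphere W, so the sign is −
Point 2:
  φ: 76 + 38/60 + 0.41/3600 = 76.633447
  N ⇒ keep positive
  Longitude: 48′ + 20.43″ = 48.34050′; 34 + 48.34050/60 = 34.805675
  E ⇒ keep positive
Point 3:
  Latitude: 41 + 22.1173/60 = 41.368622
  S ⇒ negate
  λ: 29.265′ = 0.487750°; total 139.487750
  W → negative
Point 4:
  Latitude: 89 + 9.3442/60 = 89.155737
  N ⇒ keep positive
  Longitude: 52.5172′ = 0.875287°; total 0.875287
  W ⇒ negate

1. -71.74417, -92.52953
2. 76.63345, 34.80568
3. -41.36862, -139.48775
4. 89.15574, -0.87529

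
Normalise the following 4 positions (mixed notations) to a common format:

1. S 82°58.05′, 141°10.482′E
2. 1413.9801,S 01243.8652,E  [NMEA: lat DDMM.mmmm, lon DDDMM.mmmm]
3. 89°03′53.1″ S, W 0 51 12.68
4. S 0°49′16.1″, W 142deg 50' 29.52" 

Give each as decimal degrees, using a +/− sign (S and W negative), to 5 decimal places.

Point 1:
  Latitude: 58.05′ = 0.967500°; total 82.967500
  S ⇒ negate
  Longitude: 141 + 10.482/60 = 141.174700
  E ⇒ keep positive
Point 2:
  Latitude: degrees = first 2 digits = 14, minutes = 13.9801; 14 + 13.9801/60 = 14.233002
  S → negative
  Lon: degrees = first 3 digits = 12, minutes = 43.8652; 12 + 43.8652/60 = 12.731087
  E ⇒ keep positive
Point 3:
  Lat: 89 + 3/60 + 53.1/3600 = 89.064750
  hemisphere S, so the sign is −
  Longitude: 51′ + 12.68″ = 51.21133′; 0 + 51.21133/60 = 0.853522
  hemisphere W, so the sign is −
Point 4:
  Lat: 0° + 49/60 + 16.1/3600 = 0 + 0.816667 + 0.004472 = 0.821139
  hemisphere S, so the sign is −
  Longitude: 142° + 50/60 + 29.52/3600 = 142 + 0.833333 + 0.008200 = 142.841533
  hemisphere W, so the sign is −

1. -82.96750, 141.17470
2. -14.23300, 12.73109
3. -89.06475, -0.85352
4. -0.82114, -142.84153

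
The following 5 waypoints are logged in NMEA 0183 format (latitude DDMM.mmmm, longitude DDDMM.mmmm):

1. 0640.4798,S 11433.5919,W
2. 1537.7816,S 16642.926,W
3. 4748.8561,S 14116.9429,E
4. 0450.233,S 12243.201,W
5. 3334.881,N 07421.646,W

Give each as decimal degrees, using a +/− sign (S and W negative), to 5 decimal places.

Point 1:
  Lat: split at 2 digits → 06° and 40.4798′; 6 + 40.4798/60 = 6.674663
  hemisphere S, so the sign is −
  Lon: degrees = first 3 digits = 114, minutes = 33.5919; 114 + 33.5919/60 = 114.559865
  W ⇒ negate
Point 2:
  φ: degrees = first 2 digits = 15, minutes = 37.7816; 15 + 37.7816/60 = 15.629693
  hemisphere S, so the sign is −
  Longitude: split at 3 digits → 166° and 42.926′; 166 + 42.926/60 = 166.715433
  W → negative
Point 3:
  φ: split at 2 digits → 47° and 48.8561′; 47 + 48.8561/60 = 47.814268
  S → negative
  Longitude: split at 3 digits → 141° and 16.9429′; 141 + 16.9429/60 = 141.282382
  E → positive
Point 4:
  φ: degrees = first 2 digits = 4, minutes = 50.233; 4 + 50.233/60 = 4.837217
  hemisphere S, so the sign is −
  λ: degrees = first 3 digits = 122, minutes = 43.201; 122 + 43.201/60 = 122.720017
  W → negative
Point 5:
  φ: degrees = first 2 digits = 33, minutes = 34.881; 33 + 34.881/60 = 33.581350
  N ⇒ keep positive
  Longitude: degrees = first 3 digits = 74, minutes = 21.646; 74 + 21.646/60 = 74.360767
  hemisphere W, so the sign is −

1. -6.67466, -114.55987
2. -15.62969, -166.71543
3. -47.81427, 141.28238
4. -4.83722, -122.72002
5. 33.58135, -74.36077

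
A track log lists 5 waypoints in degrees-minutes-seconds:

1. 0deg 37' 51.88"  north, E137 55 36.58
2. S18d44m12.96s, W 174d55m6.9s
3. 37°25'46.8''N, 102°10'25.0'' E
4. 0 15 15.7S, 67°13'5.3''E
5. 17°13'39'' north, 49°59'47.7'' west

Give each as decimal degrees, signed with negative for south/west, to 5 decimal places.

1. 0.63108, 137.92683
2. -18.73693, -174.91858
3. 37.42967, 102.17361
4. -0.25436, 67.21814
5. 17.22750, -49.99658

Point 1:
  Lat: 37′ + 51.88″ = 37.86467′; 0 + 37.86467/60 = 0.631078
  N → positive
  Lon: 137° + 55/60 + 36.58/3600 = 137 + 0.916667 + 0.010161 = 137.926828
  E ⇒ keep positive
Point 2:
  Latitude: 44′ + 12.96″ = 44.21600′; 18 + 44.21600/60 = 18.736933
  S → negative
  λ: 55′ + 6.9″ = 55.11500′; 174 + 55.11500/60 = 174.918583
  W ⇒ negate
Point 3:
  Lat: 25′ + 46.8″ = 25.78000′; 37 + 25.78000/60 = 37.429667
  N ⇒ keep positive
  Lon: 102° + 10/60 + 25/3600 = 102 + 0.166667 + 0.006944 = 102.173611
  E ⇒ keep positive
Point 4:
  Lat: 15′ + 15.7″ = 15.26167′; 0 + 15.26167/60 = 0.254361
  hemisphere S, so the sign is −
  Lon: 67° + 13/60 + 5.3/3600 = 67 + 0.216667 + 0.001472 = 67.218139
  E ⇒ keep positive
Point 5:
  φ: 13′ + 39″ = 13.65000′; 17 + 13.65000/60 = 17.227500
  N → positive
  Longitude: 59′ + 47.7″ = 59.79500′; 49 + 59.79500/60 = 49.996583
  hemisphere W, so the sign is −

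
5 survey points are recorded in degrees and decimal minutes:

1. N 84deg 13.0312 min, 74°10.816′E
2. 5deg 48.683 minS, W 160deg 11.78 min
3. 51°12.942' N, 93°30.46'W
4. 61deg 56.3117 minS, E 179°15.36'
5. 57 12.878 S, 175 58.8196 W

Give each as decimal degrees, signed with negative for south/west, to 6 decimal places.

1. 84.217187, 74.180267
2. -5.811383, -160.196333
3. 51.215700, -93.507667
4. -61.938528, 179.256000
5. -57.214633, -175.980327

Point 1:
  φ: 13.0312′ = 0.217187°; total 84.2171867
  N → positive
  Lon: 74 + 10.816/60 = 74.1802667
  E → positive
Point 2:
  φ: 48.683′ = 0.811383°; total 5.8113833
  S ⇒ negate
  Lon: 160 + 11.78/60 = 160.1963333
  W ⇒ negate
Point 3:
  φ: 12.942′ = 0.215700°; total 51.2157000
  N → positive
  Lon: 30.46′ = 0.507667°; total 93.5076667
  W → negative
Point 4:
  φ: 56.3117′ = 0.938528°; total 61.9385283
  hemisphere S, so the sign is −
  Longitude: 15.36′ = 0.256000°; total 179.2560000
  E → positive
Point 5:
  Latitude: 12.878′ = 0.214633°; total 57.2146333
  S ⇒ negate
  Lon: 175 + 58.8196/60 = 175.9803267
  hemisphere W, so the sign is −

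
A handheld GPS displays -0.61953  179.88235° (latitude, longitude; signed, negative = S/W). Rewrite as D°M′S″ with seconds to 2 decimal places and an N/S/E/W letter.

Latitude is negative → S; |value| = 0.619530
φ: 0.619530 × 60 = 37.17180′ → 37′, remainder × 60 = 10.3080″
Lon: whole degrees 179; 52.94100′ → 52′ and 56.4600″

0°37′10.31″ S, 179°52′56.46″ E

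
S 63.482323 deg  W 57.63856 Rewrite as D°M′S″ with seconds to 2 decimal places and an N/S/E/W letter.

63°28′56.36″ S, 57°38′18.82″ W

Latitude: 0.482323° → 28.93938′; 0.93938 × 60 = 56.3628″
Longitude: whole degrees 57; 38.31360′ → 38′ and 18.8160″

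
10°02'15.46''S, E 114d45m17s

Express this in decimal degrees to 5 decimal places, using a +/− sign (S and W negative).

-10.03763, 114.75472

Lat: 10 + 2/60 + 15.46/3600 = 10.037628
S ⇒ negate
Lon: 114° + 45/60 + 17/3600 = 114 + 0.750000 + 0.004722 = 114.754722
E → positive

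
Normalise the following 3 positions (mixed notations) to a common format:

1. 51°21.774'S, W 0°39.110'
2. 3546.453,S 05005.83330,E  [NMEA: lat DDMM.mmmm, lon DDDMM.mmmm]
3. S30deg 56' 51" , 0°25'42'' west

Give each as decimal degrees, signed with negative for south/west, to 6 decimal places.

1. -51.362900, -0.651833
2. -35.774217, 50.097222
3. -30.947500, -0.428333

Point 1:
  Lat: 51 + 21.774/60 = 51.3629000
  S ⇒ negate
  Longitude: 39.11′ = 0.651833°; total 0.6518333
  hemisphere W, so the sign is −
Point 2:
  Lat: split at 2 digits → 35° and 46.453′; 35 + 46.453/60 = 35.7742167
  S ⇒ negate
  Longitude: degrees = first 3 digits = 50, minutes = 5.8333; 50 + 5.8333/60 = 50.0972217
  E → positive
Point 3:
  Lat: 30° + 56/60 + 51/3600 = 30 + 0.933333 + 0.014167 = 30.9475000
  S ⇒ negate
  λ: 25′ + 42″ = 25.70000′; 0 + 25.70000/60 = 0.4283333
  hemisphere W, so the sign is −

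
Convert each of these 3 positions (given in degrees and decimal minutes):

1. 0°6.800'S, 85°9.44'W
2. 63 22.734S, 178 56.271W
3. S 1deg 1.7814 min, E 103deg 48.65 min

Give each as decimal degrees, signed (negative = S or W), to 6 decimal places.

1. -0.113333, -85.157333
2. -63.378900, -178.937850
3. -1.029690, 103.810833

Point 1:
  φ: 0 + 6.8/60 = 0.1133333
  S ⇒ negate
  Longitude: 9.44′ = 0.157333°; total 85.1573333
  W → negative
Point 2:
  Latitude: 22.734′ = 0.378900°; total 63.3789000
  S → negative
  Longitude: 178 + 56.271/60 = 178.9378500
  W → negative
Point 3:
  φ: 1 + 1.7814/60 = 1.0296900
  hemisphere S, so the sign is −
  Longitude: 103 + 48.65/60 = 103.8108333
  E ⇒ keep positive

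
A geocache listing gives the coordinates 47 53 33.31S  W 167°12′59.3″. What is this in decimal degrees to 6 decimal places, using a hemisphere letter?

47.892586° S, 167.216472° W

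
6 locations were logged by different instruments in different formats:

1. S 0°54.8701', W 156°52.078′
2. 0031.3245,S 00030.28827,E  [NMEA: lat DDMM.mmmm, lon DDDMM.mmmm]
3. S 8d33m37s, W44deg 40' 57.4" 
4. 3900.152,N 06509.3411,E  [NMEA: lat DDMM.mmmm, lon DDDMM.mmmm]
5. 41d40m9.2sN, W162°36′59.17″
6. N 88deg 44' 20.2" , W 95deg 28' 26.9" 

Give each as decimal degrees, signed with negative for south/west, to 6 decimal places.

Point 1:
  Lat: 54.8701′ = 0.914502°; total 0.9145017
  S ⇒ negate
  Lon: 156 + 52.078/60 = 156.8679667
  hemisphere W, so the sign is −
Point 2:
  Latitude: split at 2 digits → 00° and 31.3245′; 0 + 31.3245/60 = 0.5220750
  hemisphere S, so the sign is −
  λ: split at 3 digits → 000° and 30.28827′; 0 + 30.28827/60 = 0.5048045
  E → positive
Point 3:
  Lat: 8 + 33/60 + 37/3600 = 8.5602778
  S → negative
  λ: 44 + 40/60 + 57.4/3600 = 44.6826111
  W → negative
Point 4:
  φ: degrees = first 2 digits = 39, minutes = 0.152; 39 + 0.152/60 = 39.0025333
  N ⇒ keep positive
  λ: split at 3 digits → 065° and 9.3411′; 65 + 9.3411/60 = 65.1556850
  E ⇒ keep positive
Point 5:
  φ: 40′ + 9.2″ = 40.15333′; 41 + 40.15333/60 = 41.6692222
  N ⇒ keep positive
  Lon: 162° + 36/60 + 59.17/3600 = 162 + 0.600000 + 0.016436 = 162.6164361
  hemisphere W, so the sign is −
Point 6:
  Lat: 88° + 44/60 + 20.2/3600 = 88 + 0.733333 + 0.005611 = 88.7389444
  N ⇒ keep positive
  Lon: 28′ + 26.9″ = 28.44833′; 95 + 28.44833/60 = 95.4741389
  hemisphere W, so the sign is −

1. -0.914502, -156.867967
2. -0.522075, 0.504805
3. -8.560278, -44.682611
4. 39.002533, 65.155685
5. 41.669222, -162.616436
6. 88.738944, -95.474139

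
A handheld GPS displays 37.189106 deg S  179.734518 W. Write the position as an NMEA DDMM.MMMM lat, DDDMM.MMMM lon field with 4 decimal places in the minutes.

Lat: minutes = (37.189106 − 37) × 60 = 11.346360
λ: fractional part 0.734518 → 44.071080 minutes

3711.3464,S / 17944.0711,W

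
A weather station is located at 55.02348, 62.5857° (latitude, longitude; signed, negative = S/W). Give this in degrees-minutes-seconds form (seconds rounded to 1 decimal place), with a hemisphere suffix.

Latitude: 0.023480° → 1.40880′; 0.40880 × 60 = 24.528″
Lon: whole degrees 62; 35.14200′ → 35′ and 8.520″

55°01′24.5″ N, 62°35′8.5″ E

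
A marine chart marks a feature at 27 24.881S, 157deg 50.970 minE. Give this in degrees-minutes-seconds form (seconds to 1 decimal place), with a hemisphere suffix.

Lat: fractional minutes 0.88100 × 60 = 52.860″
λ: fractional minutes 0.97000 × 60 = 58.200″

27°24′52.9″ S, 157°50′58.2″ E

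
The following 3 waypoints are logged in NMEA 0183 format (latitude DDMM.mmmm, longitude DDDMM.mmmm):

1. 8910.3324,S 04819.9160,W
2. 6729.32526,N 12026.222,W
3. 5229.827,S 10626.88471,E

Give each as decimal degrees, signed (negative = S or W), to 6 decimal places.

1. -89.172207, -48.331933
2. 67.488754, -120.437033
3. -52.497117, 106.448079

Point 1:
  φ: degrees = first 2 digits = 89, minutes = 10.3324; 89 + 10.3324/60 = 89.1722067
  S → negative
  Longitude: degrees = first 3 digits = 48, minutes = 19.916; 48 + 19.916/60 = 48.3319333
  hemisphere W, so the sign is −
Point 2:
  Lat: degrees = first 2 digits = 67, minutes = 29.32526; 67 + 29.32526/60 = 67.4887543
  N ⇒ keep positive
  Longitude: split at 3 digits → 120° and 26.222′; 120 + 26.222/60 = 120.4370333
  W → negative
Point 3:
  φ: split at 2 digits → 52° and 29.827′; 52 + 29.827/60 = 52.4971167
  hemisphere S, so the sign is −
  λ: degrees = first 3 digits = 106, minutes = 26.88471; 106 + 26.88471/60 = 106.4480785
  E → positive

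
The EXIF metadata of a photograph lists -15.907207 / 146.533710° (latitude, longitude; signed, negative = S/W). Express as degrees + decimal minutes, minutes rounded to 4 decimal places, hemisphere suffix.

Latitude is negative → S; |value| = 15.907207
Latitude: 15° + 0.907207 × 60 = 15° 54.432420′
Longitude: 146° + 0.533710 × 60 = 146° 32.022600′

15° 54.4324′ S, 146° 32.0226′ E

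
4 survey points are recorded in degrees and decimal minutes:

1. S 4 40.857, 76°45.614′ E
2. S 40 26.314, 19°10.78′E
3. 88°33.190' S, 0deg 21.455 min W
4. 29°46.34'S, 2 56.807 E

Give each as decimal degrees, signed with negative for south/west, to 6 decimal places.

Point 1:
  φ: 4 + 40.857/60 = 4.6809500
  S ⇒ negate
  Longitude: 45.614′ = 0.760233°; total 76.7602333
  E → positive
Point 2:
  Lat: 40 + 26.314/60 = 40.4385667
  S ⇒ negate
  Lon: 19 + 10.78/60 = 19.1796667
  E → positive
Point 3:
  Lat: 88 + 33.19/60 = 88.5531667
  S ⇒ negate
  λ: 21.455′ = 0.357583°; total 0.3575833
  W ⇒ negate
Point 4:
  φ: 29 + 46.34/60 = 29.7723333
  S ⇒ negate
  Lon: 56.807′ = 0.946783°; total 2.9467833
  E → positive

1. -4.680950, 76.760233
2. -40.438567, 19.179667
3. -88.553167, -0.357583
4. -29.772333, 2.946783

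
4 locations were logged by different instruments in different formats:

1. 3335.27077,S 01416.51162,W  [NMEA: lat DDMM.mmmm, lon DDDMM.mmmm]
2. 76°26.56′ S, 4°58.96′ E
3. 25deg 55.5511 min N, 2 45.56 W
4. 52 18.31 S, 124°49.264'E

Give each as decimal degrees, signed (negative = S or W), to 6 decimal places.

Point 1:
  Lat: split at 2 digits → 33° and 35.27077′; 33 + 35.27077/60 = 33.5878462
  S → negative
  λ: split at 3 digits → 014° and 16.51162′; 14 + 16.51162/60 = 14.2751937
  W → negative
Point 2:
  Latitude: 26.56′ = 0.442667°; total 76.4426667
  hemisphere S, so the sign is −
  Lon: 58.96′ = 0.982667°; total 4.9826667
  E ⇒ keep positive
Point 3:
  φ: 55.5511′ = 0.925852°; total 25.9258517
  N → positive
  λ: 2 + 45.56/60 = 2.7593333
  W ⇒ negate
Point 4:
  Lat: 18.31′ = 0.305167°; total 52.3051667
  hemisphere S, so the sign is −
  Lon: 124 + 49.264/60 = 124.8210667
  E ⇒ keep positive

1. -33.587846, -14.275194
2. -76.442667, 4.982667
3. 25.925852, -2.759333
4. -52.305167, 124.821067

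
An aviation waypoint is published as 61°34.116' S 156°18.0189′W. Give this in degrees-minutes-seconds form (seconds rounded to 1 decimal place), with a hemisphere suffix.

61°34′7.0″ S, 156°18′1.1″ W

φ: 34.11600′ → 34′ and 0.11600 × 60 = 6.960″
Lon: fractional minutes 0.01890 × 60 = 1.134″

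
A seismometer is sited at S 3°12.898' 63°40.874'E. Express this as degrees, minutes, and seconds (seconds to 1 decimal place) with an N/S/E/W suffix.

Latitude: 12.89800′ → 12′ and 0.89800 × 60 = 53.880″
λ: 40.87400′ → 40′ and 0.87400 × 60 = 52.440″

3°12′53.9″ S, 63°40′52.4″ E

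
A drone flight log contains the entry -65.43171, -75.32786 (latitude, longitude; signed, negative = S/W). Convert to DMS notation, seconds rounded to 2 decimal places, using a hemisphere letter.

65°25′54.16″ S, 75°19′40.30″ W

Latitude is negative → S; |value| = 65.431710
Latitude: 0.431710° → 25.90260′; 0.90260 × 60 = 54.1560″
Longitude is negative → W; |value| = 75.327860
Longitude: whole degrees 75; 19.67160′ → 19′ and 40.2960″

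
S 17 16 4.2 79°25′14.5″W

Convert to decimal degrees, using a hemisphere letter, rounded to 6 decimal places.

17.267833° S, 79.420694° W

Lat: 17 + 16/60 + 4.2/3600 = 17.2678333
Lon: 79 + 25/60 + 14.5/3600 = 79.4206944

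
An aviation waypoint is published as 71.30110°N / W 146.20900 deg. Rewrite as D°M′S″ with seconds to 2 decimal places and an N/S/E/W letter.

71°18′3.96″ N, 146°12′32.40″ W

Lat: 0.301100° → 18.06600′; 0.06600 × 60 = 3.9600″
λ: 0.209000 × 60 = 12.54000′ → 12′, remainder × 60 = 32.4000″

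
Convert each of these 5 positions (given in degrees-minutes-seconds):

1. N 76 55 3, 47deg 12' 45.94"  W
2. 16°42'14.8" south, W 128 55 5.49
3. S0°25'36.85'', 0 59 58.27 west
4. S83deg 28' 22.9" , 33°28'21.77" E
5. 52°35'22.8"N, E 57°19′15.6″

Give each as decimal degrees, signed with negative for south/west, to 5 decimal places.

1. 76.91750, -47.21276
2. -16.70411, -128.91819
3. -0.42690, -0.99952
4. -83.47303, 33.47271
5. 52.58967, 57.32100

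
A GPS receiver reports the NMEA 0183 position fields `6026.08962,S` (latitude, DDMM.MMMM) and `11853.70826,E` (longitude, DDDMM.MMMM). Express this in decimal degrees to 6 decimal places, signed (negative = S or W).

-60.434827, 118.895138

Latitude: split at 2 digits → 60° and 26.08962′; 60 + 26.08962/60 = 60.4348270
S → negative
λ: degrees = first 3 digits = 118, minutes = 53.70826; 118 + 53.70826/60 = 118.8951377
E ⇒ keep positive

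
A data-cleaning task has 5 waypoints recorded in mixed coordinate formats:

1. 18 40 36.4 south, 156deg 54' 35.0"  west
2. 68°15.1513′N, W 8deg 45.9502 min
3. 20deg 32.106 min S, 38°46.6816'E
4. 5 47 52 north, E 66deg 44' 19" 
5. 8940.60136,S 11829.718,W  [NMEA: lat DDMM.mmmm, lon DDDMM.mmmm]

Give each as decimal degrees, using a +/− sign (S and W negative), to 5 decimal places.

Point 1:
  Latitude: 40′ + 36.4″ = 40.60667′; 18 + 40.60667/60 = 18.676778
  S ⇒ negate
  Longitude: 156° + 54/60 + 35/3600 = 156 + 0.900000 + 0.009722 = 156.909722
  W → negative
Point 2:
  Lat: 15.1513′ = 0.252522°; total 68.252522
  N ⇒ keep positive
  λ: 45.9502′ = 0.765837°; total 8.765837
  hemisphere W, so the sign is −
Point 3:
  Lat: 20 + 32.106/60 = 20.535100
  hemisphere S, so the sign is −
  λ: 46.6816′ = 0.778027°; total 38.778027
  E ⇒ keep positive
Point 4:
  Latitude: 5 + 47/60 + 52/3600 = 5.797778
  N → positive
  λ: 66 + 44/60 + 19/3600 = 66.738611
  E ⇒ keep positive
Point 5:
  Lat: split at 2 digits → 89° and 40.60136′; 89 + 40.60136/60 = 89.676689
  hemisphere S, so the sign is −
  λ: split at 3 digits → 118° and 29.718′; 118 + 29.718/60 = 118.495300
  hemisphere W, so the sign is −

1. -18.67678, -156.90972
2. 68.25252, -8.76584
3. -20.53510, 38.77803
4. 5.79778, 66.73861
5. -89.67669, -118.49530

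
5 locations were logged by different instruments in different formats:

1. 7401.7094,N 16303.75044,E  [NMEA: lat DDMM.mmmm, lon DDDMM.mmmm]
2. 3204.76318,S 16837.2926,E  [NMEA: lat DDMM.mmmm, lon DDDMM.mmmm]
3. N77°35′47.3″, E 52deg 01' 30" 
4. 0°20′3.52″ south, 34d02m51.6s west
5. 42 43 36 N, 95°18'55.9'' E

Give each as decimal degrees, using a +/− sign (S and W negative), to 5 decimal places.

Point 1:
  Latitude: degrees = first 2 digits = 74, minutes = 1.7094; 74 + 1.7094/60 = 74.028490
  N → positive
  λ: split at 3 digits → 163° and 3.75044′; 163 + 3.75044/60 = 163.062507
  E ⇒ keep positive
Point 2:
  φ: degrees = first 2 digits = 32, minutes = 4.76318; 32 + 4.76318/60 = 32.079386
  S ⇒ negate
  Lon: split at 3 digits → 168° and 37.2926′; 168 + 37.2926/60 = 168.621543
  E → positive
Point 3:
  Lat: 77° + 35/60 + 47.3/3600 = 77 + 0.583333 + 0.013139 = 77.596472
  N ⇒ keep positive
  Longitude: 52 + 1/60 + 30/3600 = 52.025000
  E ⇒ keep positive
Point 4:
  φ: 0 + 20/60 + 3.52/3600 = 0.334311
  S → negative
  λ: 34 + 2/60 + 51.6/3600 = 34.047667
  W ⇒ negate
Point 5:
  φ: 42 + 43/60 + 36/3600 = 42.726667
  N ⇒ keep positive
  λ: 95° + 18/60 + 55.9/3600 = 95 + 0.300000 + 0.015528 = 95.315528
  E → positive

1. 74.02849, 163.06251
2. -32.07939, 168.62154
3. 77.59647, 52.02500
4. -0.33431, -34.04767
5. 42.72667, 95.31553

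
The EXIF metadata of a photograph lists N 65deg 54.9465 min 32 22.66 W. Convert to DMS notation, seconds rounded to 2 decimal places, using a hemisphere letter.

65°54′56.79″ N, 32°22′39.60″ W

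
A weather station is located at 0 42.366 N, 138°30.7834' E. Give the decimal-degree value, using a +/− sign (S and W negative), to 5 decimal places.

φ: 0 + 42.366/60 = 0.706100
N → positive
Lon: 138 + 30.7834/60 = 138.513057
E → positive

0.70610, 138.51306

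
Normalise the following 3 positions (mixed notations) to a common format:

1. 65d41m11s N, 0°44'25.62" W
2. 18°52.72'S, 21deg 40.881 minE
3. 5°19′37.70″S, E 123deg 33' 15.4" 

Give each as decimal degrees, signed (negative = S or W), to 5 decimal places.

1. 65.68639, -0.74045
2. -18.87867, 21.68135
3. -5.32714, 123.55428

Point 1:
  φ: 41′ + 11″ = 41.18333′; 65 + 41.18333/60 = 65.686389
  N ⇒ keep positive
  Lon: 44′ + 25.62″ = 44.42700′; 0 + 44.42700/60 = 0.740450
  W → negative
Point 2:
  Latitude: 18 + 52.72/60 = 18.878667
  hemisphere S, so the sign is −
  λ: 21 + 40.881/60 = 21.681350
  E ⇒ keep positive
Point 3:
  Lat: 19′ + 37.7″ = 19.62833′; 5 + 19.62833/60 = 5.327139
  hemisphere S, so the sign is −
  Lon: 123° + 33/60 + 15.4/3600 = 123 + 0.550000 + 0.004278 = 123.554278
  E ⇒ keep positive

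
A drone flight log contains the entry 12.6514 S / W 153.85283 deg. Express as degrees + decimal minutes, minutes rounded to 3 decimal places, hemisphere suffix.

12° 39.084′ S, 153° 51.170′ W

Latitude: minutes = (12.651400 − 12) × 60 = 39.08400
Longitude: minutes = (153.852830 − 153) × 60 = 51.16980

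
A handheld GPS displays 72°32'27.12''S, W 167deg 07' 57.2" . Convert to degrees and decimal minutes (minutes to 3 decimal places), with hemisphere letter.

72° 32.452′ S, 167° 7.953′ W

Lat: seconds/60 = 0.45200; minutes = 32 + 0.45200 = 32.45200
Longitude: 7 + 57.2/60 = 7.95333′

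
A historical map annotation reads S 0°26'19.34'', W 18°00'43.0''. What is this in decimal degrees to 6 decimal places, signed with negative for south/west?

-0.438706, -18.011944

Latitude: 0 + 26/60 + 19.34/3600 = 0.4387056
S → negative
Longitude: 0′ + 43″ = 0.71667′; 18 + 0.71667/60 = 18.0119444
W → negative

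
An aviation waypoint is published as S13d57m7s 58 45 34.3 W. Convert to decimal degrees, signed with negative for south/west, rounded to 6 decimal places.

Lat: 57′ + 7″ = 57.11667′; 13 + 57.11667/60 = 13.9519444
S → negative
Longitude: 58° + 45/60 + 34.3/3600 = 58 + 0.750000 + 0.009528 = 58.7595278
W ⇒ negate

-13.951944, -58.759528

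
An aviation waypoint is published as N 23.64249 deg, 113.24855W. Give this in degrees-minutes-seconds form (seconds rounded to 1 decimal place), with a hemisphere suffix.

23°38′33.0″ N, 113°14′54.8″ W

φ: 0.642490 × 60 = 38.54940′ → 38′, remainder × 60 = 32.964″
Longitude: 0.248550° → 14.91300′; 0.91300 × 60 = 54.780″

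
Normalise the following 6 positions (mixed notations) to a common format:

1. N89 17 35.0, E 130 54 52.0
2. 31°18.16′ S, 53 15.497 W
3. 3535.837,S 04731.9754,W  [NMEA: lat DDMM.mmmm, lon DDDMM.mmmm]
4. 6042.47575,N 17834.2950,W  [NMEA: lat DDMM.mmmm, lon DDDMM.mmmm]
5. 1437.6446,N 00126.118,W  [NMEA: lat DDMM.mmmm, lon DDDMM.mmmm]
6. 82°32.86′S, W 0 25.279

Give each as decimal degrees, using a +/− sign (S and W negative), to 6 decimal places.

Point 1:
  Lat: 89° + 17/60 + 35/3600 = 89 + 0.283333 + 0.009722 = 89.2930556
  N → positive
  Longitude: 54′ + 52″ = 54.86667′; 130 + 54.86667/60 = 130.9144444
  E → positive
Point 2:
  Lat: 31 + 18.16/60 = 31.3026667
  S ⇒ negate
  Longitude: 15.497′ = 0.258283°; total 53.2582833
  W ⇒ negate
Point 3:
  Latitude: degrees = first 2 digits = 35, minutes = 35.837; 35 + 35.837/60 = 35.5972833
  S ⇒ negate
  Lon: split at 3 digits → 047° and 31.9754′; 47 + 31.9754/60 = 47.5329233
  hemisphere W, so the sign is −
Point 4:
  φ: degrees = first 2 digits = 60, minutes = 42.47575; 60 + 42.47575/60 = 60.7079292
  N ⇒ keep positive
  Longitude: split at 3 digits → 178° and 34.295′; 178 + 34.295/60 = 178.5715833
  hemisphere W, so the sign is −
Point 5:
  Latitude: split at 2 digits → 14° and 37.6446′; 14 + 37.6446/60 = 14.6274100
  N → positive
  λ: split at 3 digits → 001° and 26.118′; 1 + 26.118/60 = 1.4353000
  W ⇒ negate
Point 6:
  Latitude: 82 + 32.86/60 = 82.5476667
  S → negative
  Longitude: 25.279′ = 0.421317°; total 0.4213167
  hemisphere W, so the sign is −

1. 89.293056, 130.914444
2. -31.302667, -53.258283
3. -35.597283, -47.532923
4. 60.707929, -178.571583
5. 14.627410, -1.435300
6. -82.547667, -0.421317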